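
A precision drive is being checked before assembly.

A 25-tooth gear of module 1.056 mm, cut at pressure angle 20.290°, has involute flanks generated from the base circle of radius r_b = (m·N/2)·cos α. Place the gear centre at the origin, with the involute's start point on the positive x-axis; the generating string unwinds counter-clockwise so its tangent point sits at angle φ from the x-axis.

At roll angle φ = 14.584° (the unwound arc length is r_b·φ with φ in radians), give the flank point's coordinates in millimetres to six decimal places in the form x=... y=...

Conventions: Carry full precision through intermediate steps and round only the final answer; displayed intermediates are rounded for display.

x=12.775540 y=0.067620

single-mesh involute tooth geometry (25T wheel at module 1.056)
pitch radius r_p = m·N/2 = 1.056·25/2 = 13.200000
base radius r_b = r_p·cos α = 13.200000·cos 20.290° = 12.380933
roll angle φ = 14.584° = 0.25453882 rad
x = r_b·(cos φ + φ·sin φ) = 12.775540
y = r_b·(sin φ − φ·cos φ) = 0.067620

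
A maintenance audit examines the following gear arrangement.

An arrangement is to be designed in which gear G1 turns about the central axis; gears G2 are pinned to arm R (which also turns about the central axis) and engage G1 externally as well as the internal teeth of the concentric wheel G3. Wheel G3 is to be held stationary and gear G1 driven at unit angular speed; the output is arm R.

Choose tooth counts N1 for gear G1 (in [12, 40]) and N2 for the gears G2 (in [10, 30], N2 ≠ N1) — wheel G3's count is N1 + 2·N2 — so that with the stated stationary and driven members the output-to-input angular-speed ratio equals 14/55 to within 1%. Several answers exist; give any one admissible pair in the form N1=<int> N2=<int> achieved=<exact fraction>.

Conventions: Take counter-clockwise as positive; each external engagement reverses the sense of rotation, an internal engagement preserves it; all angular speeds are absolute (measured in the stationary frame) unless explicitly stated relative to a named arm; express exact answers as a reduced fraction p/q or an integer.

class = planetary set [ratio 14/55 wanted; Willis about the carrier]
Willis with ω_ring = 0: ω_arm/ω_sun = N1/(N1+N3); set equal to 14/55  ⇒  N3/N1 = 1/(14/55) − 1 = 41/14
N3 = N1 + 2·N2  ⇒  N2/N1 = (N3/N1 − 1)/2 = (41/14 − 1)/2 = 27/28
smallest multiple with N1 ≥ 12 and N2 ≥ 10: k = 1  ⇒  N1 = 1·28 = 28, N2 = 1·27 = 27 (N1 ≤ 40, N2 ≤ 30, N2 ≠ N1 ✓), N3 = 28 + 2·27 = 82
check: N1/(N1+N3) with N1 = 28, N3 = 82 gives 14/55; |achieved − target| = 0 ≤ 7/2750 ✓

N1=28 N2=27 achieved=14/55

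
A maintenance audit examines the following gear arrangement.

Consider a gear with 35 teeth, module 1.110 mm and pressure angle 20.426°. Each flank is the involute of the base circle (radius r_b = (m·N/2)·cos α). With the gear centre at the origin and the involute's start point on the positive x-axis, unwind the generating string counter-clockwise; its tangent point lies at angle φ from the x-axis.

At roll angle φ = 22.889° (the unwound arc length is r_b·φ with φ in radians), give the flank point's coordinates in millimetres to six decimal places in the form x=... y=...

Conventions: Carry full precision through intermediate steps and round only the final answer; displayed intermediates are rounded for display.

x=19.598753 y=0.380717

class = single-mesh tooth geometry [base-circle involute, m = 1.110, 35T]
pitch radius r_p = m·N/2 = 1.110·35/2 = 19.425000
base radius r_b = r_p·cos α = 19.425000·cos 20.426° = 18.203628
roll angle φ = 22.889° = 0.39948841 rad
x = r_b·(cos φ + φ·sin φ) = 19.598753
y = r_b·(sin φ − φ·cos φ) = 0.380717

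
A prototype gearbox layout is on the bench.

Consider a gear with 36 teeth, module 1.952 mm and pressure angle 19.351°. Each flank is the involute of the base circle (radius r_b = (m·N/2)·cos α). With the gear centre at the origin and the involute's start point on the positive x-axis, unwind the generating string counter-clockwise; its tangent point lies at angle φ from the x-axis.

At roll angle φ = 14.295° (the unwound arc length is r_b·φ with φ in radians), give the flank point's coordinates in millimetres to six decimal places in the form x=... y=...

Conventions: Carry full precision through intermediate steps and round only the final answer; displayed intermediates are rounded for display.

x=34.166826 y=0.170551

topology: single-mesh involute geometry — m = 1.952, N = 36
pitch radius r_p = m·N/2 = 1.952·36/2 = 35.136000
base radius r_b = r_p·cos α = 35.136000·cos 19.351° = 33.151040
roll angle φ = 14.295° = 0.24949482 rad
x = r_b·(cos φ + φ·sin φ) = 34.166826
y = r_b·(sin φ − φ·cos φ) = 0.170551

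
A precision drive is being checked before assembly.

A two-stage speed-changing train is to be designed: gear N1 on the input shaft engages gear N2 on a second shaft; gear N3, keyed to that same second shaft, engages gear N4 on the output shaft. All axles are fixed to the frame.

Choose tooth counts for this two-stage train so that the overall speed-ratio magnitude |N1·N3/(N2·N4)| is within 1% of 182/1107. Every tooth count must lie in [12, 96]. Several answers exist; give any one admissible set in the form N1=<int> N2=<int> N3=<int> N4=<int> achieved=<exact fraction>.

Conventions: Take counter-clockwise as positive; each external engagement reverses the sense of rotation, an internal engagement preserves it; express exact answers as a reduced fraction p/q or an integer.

N1=13 N2=27 N3=14 N4=41 achieved=182/1107

topology: fixed-axis compound train — 2 stages, target 182/1107
target = 182/1107 in lowest terms: an exact hit needs N1·N3 = k·182 and N2·N4 = k·1107 for one integer k, every count in [12, 96]; additionally prefer no 1:1 stage (N1 ≠ N2, N3 ≠ N4)
k = 1: N1·N3 = 182 = 13·14, N2·N4 = 1107 = 27·41
achieved = 13·14/(27·41) = 182/1107; |achieved − target| = 0 ≤ 91/55350 ✓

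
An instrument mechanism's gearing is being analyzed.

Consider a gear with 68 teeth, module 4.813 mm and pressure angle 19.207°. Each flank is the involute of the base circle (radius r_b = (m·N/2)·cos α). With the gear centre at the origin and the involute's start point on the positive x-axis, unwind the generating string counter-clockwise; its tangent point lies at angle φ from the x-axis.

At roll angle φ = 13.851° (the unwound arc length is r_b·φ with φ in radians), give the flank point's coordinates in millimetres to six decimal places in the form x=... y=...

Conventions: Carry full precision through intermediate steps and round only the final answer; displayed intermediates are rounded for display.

recognized (one wheel, involute flank): single-mesh tooth geometry, m = 4.813, N = 68
pitch radius r_p = m·N/2 = 4.813·68/2 = 163.642000
base radius r_b = r_p·cos α = 163.642000·cos 19.207° = 154.533062
roll angle φ = 13.851° = 0.24174555 rad
x = r_b·(cos φ + φ·sin φ) = 158.982830
y = r_b·(sin φ − φ·cos φ) = 0.723495

x=158.982830 y=0.723495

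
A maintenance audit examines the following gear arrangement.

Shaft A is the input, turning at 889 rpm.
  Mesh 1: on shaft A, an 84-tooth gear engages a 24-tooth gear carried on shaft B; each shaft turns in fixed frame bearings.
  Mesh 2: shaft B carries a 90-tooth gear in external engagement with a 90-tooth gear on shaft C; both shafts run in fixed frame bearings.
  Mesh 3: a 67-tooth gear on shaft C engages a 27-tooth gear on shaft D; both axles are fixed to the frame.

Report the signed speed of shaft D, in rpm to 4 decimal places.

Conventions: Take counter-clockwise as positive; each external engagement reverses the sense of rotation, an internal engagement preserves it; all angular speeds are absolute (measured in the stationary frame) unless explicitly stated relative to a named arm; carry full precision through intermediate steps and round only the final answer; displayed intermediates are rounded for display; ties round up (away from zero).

-7721.1296 rpm

topology: fixed-axis compound train — 3 meshes, A→D
mesh 1 [84T→24T]: ω = 889.0000×84/24 = 3111.5000 rpm, sense flips to −
mesh 2 [90T→90T]: ω = 3111.5000×90/90 = 3111.5000 rpm, sense flips to +
mesh 3 [67T→27T]: ω = 3111.5000×67/27 = 7721.1296 rpm, sense flips to −
signed output speed = -7721.1296 rpm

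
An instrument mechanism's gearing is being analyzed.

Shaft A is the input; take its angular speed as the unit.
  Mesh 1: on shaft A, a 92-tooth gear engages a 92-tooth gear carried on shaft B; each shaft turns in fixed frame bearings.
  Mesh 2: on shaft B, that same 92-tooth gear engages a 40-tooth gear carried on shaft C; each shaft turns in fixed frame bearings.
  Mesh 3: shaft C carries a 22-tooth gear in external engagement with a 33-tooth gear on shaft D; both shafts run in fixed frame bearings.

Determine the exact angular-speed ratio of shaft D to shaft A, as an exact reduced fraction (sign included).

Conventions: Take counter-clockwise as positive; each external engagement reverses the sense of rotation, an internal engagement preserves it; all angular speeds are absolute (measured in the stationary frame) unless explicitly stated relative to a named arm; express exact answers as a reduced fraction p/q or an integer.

class = fixed-axis compound train [3 meshes; 3 ratios multiply, 3 sense flips]
mesh 1 [92T→92T]: running ratio 1, sense −
mesh 2 [92T→40T]: running ratio 23/10, sense +
mesh 3 [22T→33T]: running ratio 23/15, sense −
ω_out/ω_in = -23/15

-23/15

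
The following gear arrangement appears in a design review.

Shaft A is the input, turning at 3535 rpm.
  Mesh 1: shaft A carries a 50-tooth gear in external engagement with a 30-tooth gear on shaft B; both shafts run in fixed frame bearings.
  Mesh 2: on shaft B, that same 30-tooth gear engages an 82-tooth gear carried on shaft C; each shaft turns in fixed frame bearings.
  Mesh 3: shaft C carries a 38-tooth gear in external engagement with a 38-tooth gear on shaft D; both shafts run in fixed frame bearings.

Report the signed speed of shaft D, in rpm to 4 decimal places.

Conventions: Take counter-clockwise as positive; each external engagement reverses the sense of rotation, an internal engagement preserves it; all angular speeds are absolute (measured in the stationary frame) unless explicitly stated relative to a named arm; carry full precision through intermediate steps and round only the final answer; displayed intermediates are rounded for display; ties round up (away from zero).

3-mesh fixed-axis compound train (all bearings frame-fixed)
mesh 1 [50T→30T]: ω = 3535.0000×50/30 = 5891.6667 rpm, sense flips to −
mesh 2 [30T→82T]: ω = 5891.6667×30/82 = 2155.4878 rpm, sense flips to +
mesh 3 [38T→38T]: ω = 2155.4878×38/38 = 2155.4878 rpm, sense flips to −
signed output speed = -2155.4878 rpm

-2155.4878 rpm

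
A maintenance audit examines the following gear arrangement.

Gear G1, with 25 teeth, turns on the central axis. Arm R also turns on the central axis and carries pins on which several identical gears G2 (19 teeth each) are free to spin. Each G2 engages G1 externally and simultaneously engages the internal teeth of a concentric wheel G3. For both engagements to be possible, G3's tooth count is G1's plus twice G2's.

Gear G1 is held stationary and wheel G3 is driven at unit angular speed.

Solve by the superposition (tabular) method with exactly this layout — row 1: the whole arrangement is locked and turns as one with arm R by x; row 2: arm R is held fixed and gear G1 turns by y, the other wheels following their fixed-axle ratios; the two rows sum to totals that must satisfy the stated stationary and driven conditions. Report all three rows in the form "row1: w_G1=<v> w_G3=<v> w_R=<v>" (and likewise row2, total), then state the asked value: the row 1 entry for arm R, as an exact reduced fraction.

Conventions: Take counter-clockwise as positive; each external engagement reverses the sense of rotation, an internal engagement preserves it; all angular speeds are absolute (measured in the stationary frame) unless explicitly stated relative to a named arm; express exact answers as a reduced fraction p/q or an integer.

row1: w_G1=63/88 w_G3=63/88 w_R=63/88
row2: w_G1=-63/88 w_G3=25/88 w_R=0
total: w_G1=0 w_G3=1 w_R=63/88
asked value: 63/88

planetary set (25T centre, 19T on arm, 63T internal) — Willis relation
row 1 (train locked, turned with arm): all members turn x
superposition row 2 [arm held]: sun y, ring −(25/63)·y, arm 0
boundary: total ω_sun = x + y = 0 and total ω_ring = x − (25/63)·y = 1  ⇒  y = -63/88, x = 63/88
row 2 ring = −(25/63)·(-63/88) = 25/88
totals (row 1 + row 2): sun 63/88 + (-63/88) = 0, ring 63/88 + 25/88 = 1, arm 63/88 + 0 = 63/88
asked cell (row1, arm) = 63/88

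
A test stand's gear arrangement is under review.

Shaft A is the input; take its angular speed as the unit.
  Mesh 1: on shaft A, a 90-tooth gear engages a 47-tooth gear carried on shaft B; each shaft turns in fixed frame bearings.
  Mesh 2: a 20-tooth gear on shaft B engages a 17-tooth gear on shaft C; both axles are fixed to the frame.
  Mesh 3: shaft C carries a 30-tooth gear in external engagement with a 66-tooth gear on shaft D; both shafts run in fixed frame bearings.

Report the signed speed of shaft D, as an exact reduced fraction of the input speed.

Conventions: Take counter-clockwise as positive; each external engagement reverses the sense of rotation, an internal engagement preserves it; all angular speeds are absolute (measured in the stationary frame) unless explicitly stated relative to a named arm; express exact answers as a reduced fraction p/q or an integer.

3-mesh fixed-axis compound train (all bearings frame-fixed)
mesh 1 [90T→47T]: |ω|/ω_in = 1×90/47 = 90/47, sense flips to −
mesh 2 [20T→17T]: |ω|/ω_in = (90/47)×20/17 = 1800/799, sense flips to +
mesh 3 [30T→66T]: |ω|/ω_in = (1800/799)×30/66 = 9000/8789, sense flips to −
signed output speed (× input speed) = -9000/8789

-9000/8789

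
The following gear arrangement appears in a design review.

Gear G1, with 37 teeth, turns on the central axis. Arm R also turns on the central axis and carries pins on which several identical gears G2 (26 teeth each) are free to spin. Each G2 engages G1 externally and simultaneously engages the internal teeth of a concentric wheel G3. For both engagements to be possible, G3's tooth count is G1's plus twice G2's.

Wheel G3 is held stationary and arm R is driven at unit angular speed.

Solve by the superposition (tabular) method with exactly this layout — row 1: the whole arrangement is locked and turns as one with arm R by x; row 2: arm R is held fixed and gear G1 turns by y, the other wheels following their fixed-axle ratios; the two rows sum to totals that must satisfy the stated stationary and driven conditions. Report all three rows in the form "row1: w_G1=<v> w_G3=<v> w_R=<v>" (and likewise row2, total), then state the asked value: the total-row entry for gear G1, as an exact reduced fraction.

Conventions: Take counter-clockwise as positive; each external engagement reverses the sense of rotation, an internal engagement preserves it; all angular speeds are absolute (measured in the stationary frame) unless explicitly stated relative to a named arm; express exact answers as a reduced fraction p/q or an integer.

planetary set (37T centre, 26T on arm, 89T internal) — Willis relation
row 1: whole set turns with the arm by x
row 2 (arm held, sun turns y): ω_ring = −(37/89)·y, ω_arm = 0
boundary: total ω_ring = x − (37/89)·y = 0 and total ω_arm = x = 1  ⇒  y = 89/37, x = 1
row 2 ring = −(37/89)·89/37 = -1
totals (row 1 + row 2): sun 1 + 89/37 = 126/37, ring 1 + (-1) = 0, arm 1 + 0 = 1
asked cell (total, sun) = 126/37

row1: w_G1=1 w_G3=1 w_R=1
row2: w_G1=89/37 w_G3=-1 w_R=0
total: w_G1=126/37 w_G3=0 w_R=1
asked value: 126/37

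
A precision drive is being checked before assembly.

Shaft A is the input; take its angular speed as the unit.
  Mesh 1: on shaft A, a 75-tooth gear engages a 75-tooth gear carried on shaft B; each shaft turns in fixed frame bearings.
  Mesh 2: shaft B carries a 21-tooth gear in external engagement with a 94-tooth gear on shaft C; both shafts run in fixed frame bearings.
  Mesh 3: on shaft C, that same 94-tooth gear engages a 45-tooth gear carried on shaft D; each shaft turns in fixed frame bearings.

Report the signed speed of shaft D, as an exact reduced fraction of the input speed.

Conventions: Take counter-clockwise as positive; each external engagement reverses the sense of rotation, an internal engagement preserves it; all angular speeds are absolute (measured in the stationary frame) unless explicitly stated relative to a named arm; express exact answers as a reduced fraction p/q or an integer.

3-mesh fixed-axis compound train (all bearings frame-fixed)
mesh 1 [75T→75T]: |ω|/ω_in = 1×75/75 = 1, sense flips to −
mesh 2 [21T→94T]: |ω|/ω_in = 1×21/94 = 21/94, sense flips to +
mesh 3 [94T→45T]: |ω|/ω_in = (21/94)×94/45 = 7/15, sense flips to −
signed output speed (× input speed) = -7/15

-7/15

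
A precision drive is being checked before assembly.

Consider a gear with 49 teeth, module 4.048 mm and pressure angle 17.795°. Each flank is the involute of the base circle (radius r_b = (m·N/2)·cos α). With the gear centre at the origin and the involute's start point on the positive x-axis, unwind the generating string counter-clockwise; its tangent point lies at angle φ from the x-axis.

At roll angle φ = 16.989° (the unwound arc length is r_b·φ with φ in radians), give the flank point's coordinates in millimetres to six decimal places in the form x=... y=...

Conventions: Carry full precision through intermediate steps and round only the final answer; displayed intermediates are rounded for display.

x=98.491444 y=0.813403

topology: single-mesh involute geometry — m = 4.048, N = 49
pitch radius r_p = m·N/2 = 4.048·49/2 = 99.176000
base radius r_b = r_p·cos α = 99.176000·cos 17.795° = 94.431030
roll angle φ = 16.989° = 0.29651399 rad
x = r_b·(cos φ + φ·sin φ) = 98.491444
y = r_b·(sin φ − φ·cos φ) = 0.813403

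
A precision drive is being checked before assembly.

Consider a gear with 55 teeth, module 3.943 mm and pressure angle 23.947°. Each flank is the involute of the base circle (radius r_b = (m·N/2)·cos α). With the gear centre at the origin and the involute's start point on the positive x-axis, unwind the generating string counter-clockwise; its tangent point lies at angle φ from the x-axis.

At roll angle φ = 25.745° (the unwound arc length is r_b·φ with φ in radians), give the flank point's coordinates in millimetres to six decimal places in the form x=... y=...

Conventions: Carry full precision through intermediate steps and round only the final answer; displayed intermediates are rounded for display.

x=108.603563 y=2.936729

topology: single-mesh involute geometry — m = 3.943, N = 55
pitch radius r_p = m·N/2 = 3.943·55/2 = 108.432500
base radius r_b = r_p·cos α = 108.432500·cos 23.947° = 99.098772
roll angle φ = 25.745° = 0.44933502 rad
x = r_b·(cos φ + φ·sin φ) = 108.603563
y = r_b·(sin φ − φ·cos φ) = 2.936729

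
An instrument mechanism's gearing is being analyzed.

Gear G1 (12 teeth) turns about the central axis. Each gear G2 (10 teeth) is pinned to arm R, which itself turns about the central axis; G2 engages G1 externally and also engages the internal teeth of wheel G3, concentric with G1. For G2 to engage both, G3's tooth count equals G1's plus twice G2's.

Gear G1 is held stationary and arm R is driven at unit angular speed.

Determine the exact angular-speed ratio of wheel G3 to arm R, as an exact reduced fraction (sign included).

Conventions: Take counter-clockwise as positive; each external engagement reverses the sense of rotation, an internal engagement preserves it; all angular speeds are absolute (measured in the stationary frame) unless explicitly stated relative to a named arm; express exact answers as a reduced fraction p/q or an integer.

class = planetary set [G3 = 12+2·10 = 32; Willis about the carrier]
ring teeth: 12 + 2·10 = 32
12(ω_sun−ω_arm) = −32(ω_ring−ω_arm),  ω_sun = 0, ω_arm = 1
ω_ring = 1 − (12/32)(0−1) = 11/8
ω_out/ω_in = 11/8

11/8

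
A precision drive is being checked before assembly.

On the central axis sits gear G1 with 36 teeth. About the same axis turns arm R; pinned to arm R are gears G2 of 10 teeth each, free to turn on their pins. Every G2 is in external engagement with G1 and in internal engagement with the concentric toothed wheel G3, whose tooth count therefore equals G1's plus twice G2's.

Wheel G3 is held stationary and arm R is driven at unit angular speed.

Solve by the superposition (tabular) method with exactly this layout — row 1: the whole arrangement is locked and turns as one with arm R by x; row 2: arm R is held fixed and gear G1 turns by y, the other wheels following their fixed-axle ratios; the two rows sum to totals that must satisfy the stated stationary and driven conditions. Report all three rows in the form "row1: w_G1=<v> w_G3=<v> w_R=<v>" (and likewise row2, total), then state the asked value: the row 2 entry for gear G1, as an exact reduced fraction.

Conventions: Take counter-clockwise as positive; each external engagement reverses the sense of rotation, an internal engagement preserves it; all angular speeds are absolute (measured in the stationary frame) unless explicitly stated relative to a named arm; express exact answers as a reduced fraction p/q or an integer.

row1: w_G1=1 w_G3=1 w_R=1
row2: w_G1=14/9 w_G3=-1 w_R=0
total: w_G1=23/9 w_G3=0 w_R=1
asked value: 14/9

class = planetary set [G3 = 36+2·10 = 56; Willis about the carrier]
superposition row 1 [locked train]: every member turns x
row 2 — arm fixed, fixed-axis ratios: sun y, ring −(36/56)·y, arm 0
boundary: total ω_ring = x − (36/56)·y = 0 and total ω_arm = x = 1  ⇒  y = 14/9, x = 1
row 2 ring = −(36/56)·14/9 = -1
totals (row 1 + row 2): sun 1 + 14/9 = 23/9, ring 1 + (-1) = 0, arm 1 + 0 = 1
asked cell (row2, sun) = 14/9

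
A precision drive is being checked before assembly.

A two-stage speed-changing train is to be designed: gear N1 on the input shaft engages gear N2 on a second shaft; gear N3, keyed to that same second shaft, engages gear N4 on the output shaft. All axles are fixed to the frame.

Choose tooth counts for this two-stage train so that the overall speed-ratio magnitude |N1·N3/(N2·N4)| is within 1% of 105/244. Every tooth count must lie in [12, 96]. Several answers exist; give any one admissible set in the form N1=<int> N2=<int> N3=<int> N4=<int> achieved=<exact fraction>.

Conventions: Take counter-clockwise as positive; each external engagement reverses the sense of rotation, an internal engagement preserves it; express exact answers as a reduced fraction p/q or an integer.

2-stage fixed-axis compound train for ratio 105/244
target = 105/244 in lowest terms: an exact hit needs N1·N3 = k·105 and N2·N4 = k·244 for one integer k, every count in [12, 96]; additionally prefer no 1:1 stage (N1 ≠ N2, N3 ≠ N4)
k = 1…2: no 1:1-free in-range split of k·105 and k·244 into factor pairs; take k = 3
k = 3: N1·N3 = 315 = 15·21, N2·N4 = 732 = 12·61
achieved = 15·21/(12·61) = 105/244; |achieved − target| = 0 ≤ 21/4880 ✓

N1=15 N2=12 N3=21 N4=61 achieved=105/244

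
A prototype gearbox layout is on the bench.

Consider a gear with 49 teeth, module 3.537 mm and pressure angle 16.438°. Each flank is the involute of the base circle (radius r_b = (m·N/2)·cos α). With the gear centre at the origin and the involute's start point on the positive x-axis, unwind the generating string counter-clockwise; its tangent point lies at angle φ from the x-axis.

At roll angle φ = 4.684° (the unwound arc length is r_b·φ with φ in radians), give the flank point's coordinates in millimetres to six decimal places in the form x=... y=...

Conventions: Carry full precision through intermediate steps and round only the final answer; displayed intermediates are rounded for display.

x=83.391820 y=0.015127

topology: single-mesh involute geometry — m = 3.537, N = 49
pitch radius r_p = m·N/2 = 3.537·49/2 = 86.656500
base radius r_b = r_p·cos α = 86.656500·cos 16.438° = 83.114546
roll angle φ = 4.684° = 0.08175122 rad
x = r_b·(cos φ + φ·sin φ) = 83.391820
y = r_b·(sin φ − φ·cos φ) = 0.015127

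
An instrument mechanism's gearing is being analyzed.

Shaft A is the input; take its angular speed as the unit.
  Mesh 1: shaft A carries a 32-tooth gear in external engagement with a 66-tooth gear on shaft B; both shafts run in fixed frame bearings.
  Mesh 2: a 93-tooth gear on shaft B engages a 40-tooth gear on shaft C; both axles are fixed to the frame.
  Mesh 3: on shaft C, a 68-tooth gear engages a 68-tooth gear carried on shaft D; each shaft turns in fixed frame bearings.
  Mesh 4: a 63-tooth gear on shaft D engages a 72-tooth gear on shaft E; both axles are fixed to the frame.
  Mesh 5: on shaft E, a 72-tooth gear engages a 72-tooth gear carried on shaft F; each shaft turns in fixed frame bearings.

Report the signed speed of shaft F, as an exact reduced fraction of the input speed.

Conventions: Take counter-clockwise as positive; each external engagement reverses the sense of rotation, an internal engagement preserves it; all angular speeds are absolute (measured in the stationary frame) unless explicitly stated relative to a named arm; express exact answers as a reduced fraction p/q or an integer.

-217/220

5-mesh fixed-axis compound train (all bearings frame-fixed)
mesh 1 [32T→66T]: |ω|/ω_in = 1×32/66 = 16/33, sense flips to −
mesh 2 [93T→40T]: |ω|/ω_in = (16/33)×93/40 = 62/55, sense flips to +
mesh 3 [68T→68T]: |ω|/ω_in = (62/55)×68/68 = 62/55, sense flips to −
mesh 4 [63T→72T]: |ω|/ω_in = (62/55)×63/72 = 217/220, sense flips to +
mesh 5 [72T→72T]: |ω|/ω_in = (217/220)×72/72 = 217/220, sense flips to −
signed output speed (× input speed) = -217/220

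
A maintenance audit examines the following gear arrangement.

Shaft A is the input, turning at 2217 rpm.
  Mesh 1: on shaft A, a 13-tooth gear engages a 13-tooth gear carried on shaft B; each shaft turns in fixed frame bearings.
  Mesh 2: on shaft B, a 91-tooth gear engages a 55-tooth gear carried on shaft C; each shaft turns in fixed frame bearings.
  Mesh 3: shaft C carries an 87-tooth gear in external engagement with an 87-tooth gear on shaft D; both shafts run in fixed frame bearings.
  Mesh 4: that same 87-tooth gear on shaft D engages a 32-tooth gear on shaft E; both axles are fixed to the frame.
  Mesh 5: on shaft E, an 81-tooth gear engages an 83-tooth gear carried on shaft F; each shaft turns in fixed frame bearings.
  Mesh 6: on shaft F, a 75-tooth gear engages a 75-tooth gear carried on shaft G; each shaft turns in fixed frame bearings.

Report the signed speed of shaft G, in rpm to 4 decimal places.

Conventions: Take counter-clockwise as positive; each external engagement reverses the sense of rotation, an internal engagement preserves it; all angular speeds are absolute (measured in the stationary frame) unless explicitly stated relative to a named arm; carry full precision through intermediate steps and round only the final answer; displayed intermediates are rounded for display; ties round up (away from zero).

class = fixed-axis compound train [6 meshes; 6 ratios multiply, 6 sense flips]
mesh 1 [13T→13T]: ω = 2217.0000×13/13 = 2217.0000 rpm, sense flips to −
mesh 2 [91T→55T]: ω = 2217.0000×91/55 = 3668.1273 rpm, sense flips to +
mesh 3 [87T→87T]: ω = 3668.1273×87/87 = 3668.1273 rpm, sense flips to −
mesh 4 [87T→32T]: ω = 3668.1273×87/32 = 9972.7210 rpm, sense flips to +
mesh 5 [81T→83T]: ω = 9972.7210×81/83 = 9732.4145 rpm, sense flips to −
mesh 6 [75T→75T]: ω = 9732.4145×75/75 = 9732.4145 rpm, sense flips to +
signed output speed = +9732.4145 rpm

+9732.4145 rpm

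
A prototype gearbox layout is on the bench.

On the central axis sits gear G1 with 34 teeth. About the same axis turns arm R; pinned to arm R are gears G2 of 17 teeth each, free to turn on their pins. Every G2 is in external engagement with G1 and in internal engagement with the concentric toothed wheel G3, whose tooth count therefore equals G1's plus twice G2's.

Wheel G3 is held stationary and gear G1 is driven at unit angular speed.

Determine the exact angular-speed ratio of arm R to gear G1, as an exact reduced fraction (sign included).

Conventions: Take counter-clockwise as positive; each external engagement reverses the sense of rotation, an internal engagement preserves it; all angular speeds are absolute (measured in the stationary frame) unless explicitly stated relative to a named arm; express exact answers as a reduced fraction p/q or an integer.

1/3

planetary set (34T centre, 17T on arm, 68T internal) — Willis relation
ring teeth: 34 + 2·17 = 68
34(ω_sun−ω_arm) = −68(ω_ring−ω_arm),  ω_ring = 0, ω_sun = 1
34(1−ω_arm) = −68(0−ω_arm)  ⇒  102·ω_arm = 34  ⇒  ω_arm = 1/3
ω_out/ω_in = 1/3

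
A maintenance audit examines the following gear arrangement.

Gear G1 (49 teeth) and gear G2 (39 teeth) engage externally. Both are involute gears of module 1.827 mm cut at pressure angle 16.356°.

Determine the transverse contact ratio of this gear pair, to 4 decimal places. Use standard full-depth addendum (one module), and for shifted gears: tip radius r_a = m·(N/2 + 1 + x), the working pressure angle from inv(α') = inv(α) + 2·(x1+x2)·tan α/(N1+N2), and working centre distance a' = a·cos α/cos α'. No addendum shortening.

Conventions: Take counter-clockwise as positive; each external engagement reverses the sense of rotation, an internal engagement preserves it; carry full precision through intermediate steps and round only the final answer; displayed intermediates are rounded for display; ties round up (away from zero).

1.9455

topology: single-mesh involute geometry — m = 1.827, 49T/39T pair
base radii: r_b1 = 42.950025, r_b2 = 34.184714
tip radii: r_a1 = 46.588500, r_a2 = 37.453500
no profile shift: α' = α, a' = a
action lengths: √(r_a1²−r_b1²) = 18.049479, √(r_a2²−r_b2²) = 15.302614
base pitch p_b = π·m·cos α = 5.507407
CR = (18.049479 + 15.302614 − 80.388000·sin 16.35600°)/5.507407 = 1.945463
contact ratio ≈ 1.9455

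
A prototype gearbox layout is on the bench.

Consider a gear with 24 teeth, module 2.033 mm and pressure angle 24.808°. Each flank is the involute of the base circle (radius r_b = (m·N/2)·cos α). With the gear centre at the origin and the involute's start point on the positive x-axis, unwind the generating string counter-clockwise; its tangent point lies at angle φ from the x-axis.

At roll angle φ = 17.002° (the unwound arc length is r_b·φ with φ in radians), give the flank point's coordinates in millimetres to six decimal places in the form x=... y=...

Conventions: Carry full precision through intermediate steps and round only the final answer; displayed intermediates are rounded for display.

x=23.098330 y=0.191184

single-mesh involute tooth geometry (24T wheel at module 2.033)
pitch radius r_p = m·N/2 = 2.033·24/2 = 24.396000
base radius r_b = r_p·cos α = 24.396000·cos 24.808° = 22.144710
roll angle φ = 17.002° = 0.29674088 rad
x = r_b·(cos φ + φ·sin φ) = 23.098330
y = r_b·(sin φ − φ·cos φ) = 0.191184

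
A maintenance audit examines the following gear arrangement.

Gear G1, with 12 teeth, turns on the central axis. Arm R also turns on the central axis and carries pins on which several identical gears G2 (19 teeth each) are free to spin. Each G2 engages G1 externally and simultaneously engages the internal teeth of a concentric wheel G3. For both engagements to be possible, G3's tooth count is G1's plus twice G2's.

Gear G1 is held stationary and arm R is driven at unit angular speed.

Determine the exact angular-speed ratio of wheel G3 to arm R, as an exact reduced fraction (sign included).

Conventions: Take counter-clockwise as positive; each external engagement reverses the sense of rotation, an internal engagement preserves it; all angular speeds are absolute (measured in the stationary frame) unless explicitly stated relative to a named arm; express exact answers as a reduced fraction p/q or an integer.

31/25

planetary set (12T centre, 19T on arm, 50T internal) — Willis relation
ring teeth: 12 + 2·19 = 50
12(ω_sun−ω_arm) = −50(ω_ring−ω_arm),  ω_sun = 0, ω_arm = 1
ω_ring = 1 − (12/50)(0−1) = 31/25
ω_out/ω_in = 31/25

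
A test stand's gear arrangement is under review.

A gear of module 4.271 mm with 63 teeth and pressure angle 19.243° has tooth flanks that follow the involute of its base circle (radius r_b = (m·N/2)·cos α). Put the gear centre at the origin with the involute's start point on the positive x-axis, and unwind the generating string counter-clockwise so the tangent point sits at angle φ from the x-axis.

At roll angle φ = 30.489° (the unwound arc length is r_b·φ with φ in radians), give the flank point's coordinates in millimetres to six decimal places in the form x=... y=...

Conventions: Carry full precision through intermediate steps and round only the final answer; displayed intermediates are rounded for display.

single-mesh involute tooth geometry (63T wheel at module 4.271)
pitch radius r_p = m·N/2 = 4.271·63/2 = 134.536500
base radius r_b = r_p·cos α = 134.536500·cos 19.243° = 127.019851
roll angle φ = 30.489° = 0.53213344 rad
x = r_b·(cos φ + φ·sin φ) = 143.750484
y = r_b·(sin φ − φ·cos φ) = 6.201033

x=143.750484 y=6.201033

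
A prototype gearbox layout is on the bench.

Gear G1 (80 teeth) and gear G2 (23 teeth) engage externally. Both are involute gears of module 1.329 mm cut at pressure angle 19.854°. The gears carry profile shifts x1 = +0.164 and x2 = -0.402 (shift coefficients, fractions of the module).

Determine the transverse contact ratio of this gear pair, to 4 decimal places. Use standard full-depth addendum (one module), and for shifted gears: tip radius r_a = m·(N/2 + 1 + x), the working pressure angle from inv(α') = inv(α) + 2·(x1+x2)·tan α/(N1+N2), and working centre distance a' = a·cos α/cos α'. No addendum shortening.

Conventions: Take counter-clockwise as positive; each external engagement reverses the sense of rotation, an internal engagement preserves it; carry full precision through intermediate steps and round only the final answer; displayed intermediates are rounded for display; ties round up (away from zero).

topology: single-mesh involute geometry — m = 1.329, 80T/23T pair
base radii: r_b1 = 50.000228, r_b2 = 14.375066
tip radii: r_a1 = 54.706956, r_a2 = 16.078242
inv(α') = inv(19.854°) + 2·(+0.164-0.402)·tan α/(80+23) = 0.01290077  ⇒  α' = 19.08929°
a' = a·cos α / cos α' = 68.4435·cos 19.854°/cos 19.08929° = 68.121280
action lengths: √(r_a1²−r_b1²) = 22.199735, √(r_a2²−r_b2²) = 7.201900
base pitch p_b = π·m·cos α = 3.927009
CR = (22.199735 + 7.201900 − 68.121280·sin 19.08929°)/3.927009 = 1.813889
contact ratio ≈ 1.8139

1.8139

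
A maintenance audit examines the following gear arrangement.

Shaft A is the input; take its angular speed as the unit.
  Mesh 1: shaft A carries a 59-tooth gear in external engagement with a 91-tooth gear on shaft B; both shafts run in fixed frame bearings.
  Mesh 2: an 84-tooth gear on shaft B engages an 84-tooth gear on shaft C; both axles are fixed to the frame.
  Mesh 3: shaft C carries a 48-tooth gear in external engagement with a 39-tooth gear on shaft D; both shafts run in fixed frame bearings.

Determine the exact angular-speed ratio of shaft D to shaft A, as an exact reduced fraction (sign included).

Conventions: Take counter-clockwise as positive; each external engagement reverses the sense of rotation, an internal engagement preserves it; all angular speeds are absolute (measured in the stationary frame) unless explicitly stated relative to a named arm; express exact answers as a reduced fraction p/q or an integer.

class = fixed-axis compound train [3 meshes; 3 ratios multiply, 3 sense flips]
mesh 1 [59T→91T]: running ratio 59/91, sense −
mesh 2 [84T→84T]: running ratio 59/91, sense +
mesh 3 [48T→39T]: running ratio 944/1183, sense −
ω_out/ω_in = -944/1183

-944/1183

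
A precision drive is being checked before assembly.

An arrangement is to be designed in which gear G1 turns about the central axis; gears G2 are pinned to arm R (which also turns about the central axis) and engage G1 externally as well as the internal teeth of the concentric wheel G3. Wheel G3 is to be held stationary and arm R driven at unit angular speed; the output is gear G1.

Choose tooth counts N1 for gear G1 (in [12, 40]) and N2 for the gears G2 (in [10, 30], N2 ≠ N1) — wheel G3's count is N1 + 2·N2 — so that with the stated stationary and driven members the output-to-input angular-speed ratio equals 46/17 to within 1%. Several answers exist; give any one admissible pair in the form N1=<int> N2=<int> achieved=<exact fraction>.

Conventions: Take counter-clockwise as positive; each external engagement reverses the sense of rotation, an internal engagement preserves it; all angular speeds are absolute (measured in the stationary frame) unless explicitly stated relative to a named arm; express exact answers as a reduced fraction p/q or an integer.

N1=34 N2=12 achieved=46/17

design class (target 46/17): planetary set
Willis with ω_ring = 0: ω_sun/ω_arm = (N1+N3)/N1; set equal to 46/17  ⇒  N3/N1 = 46/17 − 1 = 29/17
N3 = N1 + 2·N2  ⇒  N2/N1 = (N3/N1 − 1)/2 = (29/17 − 1)/2 = 6/17
smallest multiple with N1 ≥ 12 and N2 ≥ 10: k = 2  ⇒  N1 = 2·17 = 34, N2 = 2·6 = 12 (N1 ≤ 40, N2 ≤ 30, N2 ≠ N1 ✓), N3 = 34 + 2·12 = 58
check: (N1+N3)/N1 with N1 = 34, N3 = 58 gives 46/17; |achieved − target| = 0 ≤ 23/850 ✓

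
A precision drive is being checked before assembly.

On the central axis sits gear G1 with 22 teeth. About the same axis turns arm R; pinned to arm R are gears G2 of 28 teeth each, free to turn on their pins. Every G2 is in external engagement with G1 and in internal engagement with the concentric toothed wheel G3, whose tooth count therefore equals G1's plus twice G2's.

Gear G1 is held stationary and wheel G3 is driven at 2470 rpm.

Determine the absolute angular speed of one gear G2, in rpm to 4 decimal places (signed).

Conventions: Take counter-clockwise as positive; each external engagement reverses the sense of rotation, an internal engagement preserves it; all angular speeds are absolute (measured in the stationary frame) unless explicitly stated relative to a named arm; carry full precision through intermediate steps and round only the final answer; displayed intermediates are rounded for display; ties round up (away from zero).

planetary set (22T centre, 28T on arm, 78T internal) — Willis relation
normalise by the input: solve with ω_ring = 1, then scale by 2470 rpm
ring teeth: 22 + 2·28 = 78
22(ω_sun−ω_arm) = −78(ω_ring−ω_arm),  ω_sun = 0, ω_ring = 1
22(0−ω_arm) = −78(1−ω_arm)  ⇒  100·ω_arm = 78  ⇒  ω_arm = 39/50
sun–planet mesh: 22·(0−39/50) = −28·(ω_p−ω_arm)  ⇒  ω_p−ω_arm = 429/700
ω_p = 39/50 + 429/700 = 39/28
scale: ω_p = 39/28 × 2470 rpm = +3440.3571 rpm

+3440.3571 rpm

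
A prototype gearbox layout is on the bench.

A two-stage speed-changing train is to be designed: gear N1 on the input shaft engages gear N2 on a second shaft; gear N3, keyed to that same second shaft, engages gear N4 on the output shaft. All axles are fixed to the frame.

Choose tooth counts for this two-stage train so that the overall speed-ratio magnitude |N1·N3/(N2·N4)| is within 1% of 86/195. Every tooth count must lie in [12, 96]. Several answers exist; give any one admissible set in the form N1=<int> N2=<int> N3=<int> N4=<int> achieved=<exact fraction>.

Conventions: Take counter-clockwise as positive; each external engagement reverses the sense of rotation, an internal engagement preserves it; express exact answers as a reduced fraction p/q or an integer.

class = fixed-axis compound train [2-stage, 86/195 wanted]
target = 86/195 in lowest terms: an exact hit needs N1·N3 = k·86 and N2·N4 = k·195 for one integer k, every count in [12, 96]; additionally prefer no 1:1 stage (N1 ≠ N2, N3 ≠ N4)
k = 1…5: no 1:1-free in-range split of k·86 and k·195 into factor pairs; take k = 6
k = 6: N1·N3 = 516 = 12·43, N2·N4 = 1170 = 13·90
achieved = 12·43/(13·90) = 86/195; |achieved − target| = 0 ≤ 43/9750 ✓

N1=12 N2=13 N3=43 N4=90 achieved=86/195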